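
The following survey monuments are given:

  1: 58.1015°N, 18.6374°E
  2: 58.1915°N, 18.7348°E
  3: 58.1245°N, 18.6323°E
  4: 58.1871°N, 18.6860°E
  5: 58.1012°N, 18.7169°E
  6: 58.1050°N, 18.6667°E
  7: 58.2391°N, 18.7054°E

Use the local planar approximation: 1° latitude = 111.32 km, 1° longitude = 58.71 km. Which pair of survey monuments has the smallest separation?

Pairwise distances:
1–2: 11.5359 km
1–3: 2.5778 km
1–4: 9.9470 km
1–5: 4.6676 km
1–6: 1.7638 km
1–7: 15.8293 km
2–3: 9.5834 km
2–4: 2.9066 km
2–5: 10.1070 km
2–6: 10.4262 km
2–7: 5.5729 km
3–4: 7.6486 km
3–5: 5.6033 km
3–6: 2.9650 km
3–7: 13.4598 km
4–5: 9.7330 km
4–6: 9.2093 km
4–7: 5.8996 km
5–6: 2.9774 km
5–7: 15.3659 km
6–7: 15.0999 km
Closest pair: 1–6 at 1.7638 km.

1 and 6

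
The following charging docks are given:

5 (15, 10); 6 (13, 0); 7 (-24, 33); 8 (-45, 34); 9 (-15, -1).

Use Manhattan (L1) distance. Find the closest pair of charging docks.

Pairwise distances:
5–6: |-2| + |-10| = 2 + 10 = 12
5–7: |-39| + |23| = 39 + 23 = 62
5–8: |-60| + |24| = 60 + 24 = 84
5–9: |-30| + |-11| = 30 + 11 = 41
6–7: |-37| + |33| = 37 + 33 = 70
6–8: |-58| + |34| = 58 + 34 = 92
6–9: |-28| + |-1| = 28 + 1 = 29
7–8: |-21| + |1| = 21 + 1 = 22
7–9: |9| + |-34| = 9 + 34 = 43
8–9: |30| + |-35| = 30 + 35 = 65
Closest pair: 5–6 at 12.

5 and 6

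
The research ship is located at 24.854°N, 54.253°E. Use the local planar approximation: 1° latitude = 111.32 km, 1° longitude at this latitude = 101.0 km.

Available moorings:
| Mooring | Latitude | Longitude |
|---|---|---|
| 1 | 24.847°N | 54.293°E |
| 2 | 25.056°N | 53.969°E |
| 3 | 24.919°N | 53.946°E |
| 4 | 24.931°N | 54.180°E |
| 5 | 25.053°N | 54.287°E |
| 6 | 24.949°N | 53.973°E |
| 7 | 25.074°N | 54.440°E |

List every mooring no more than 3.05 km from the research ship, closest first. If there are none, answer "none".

none

Distances from 24.854°N, 54.253°E:
1: √((-0.007·111.32)² + (0.040·101.0)²) = √(0.60721 + 16.32160) = 4.114 km
2: √((0.202·111.32)² + (-0.284·101.0)²) = √(505.64898 + 822.77186) = 36.448 km
3: √((0.065·111.32)² + (-0.307·101.0)²) = √(52.35680 + 961.43405) = 31.840 km
4: √((0.077·111.32)² + (-0.073·101.0)²) = √(73.47301 + 54.36113) = 11.306 km
5: √((0.199·111.32)² + (0.034·101.0)²) = √(490.74123 + 11.79236) = 22.417 km
6: √((0.095·111.32)² + (-0.280·101.0)²) = √(111.83909 + 799.75840) = 30.193 km
7: √((0.220·111.32)² + (0.187·101.0)²) = √(599.77969 + 356.71877) = 30.927 km
Threshold 3.05 km: none within range.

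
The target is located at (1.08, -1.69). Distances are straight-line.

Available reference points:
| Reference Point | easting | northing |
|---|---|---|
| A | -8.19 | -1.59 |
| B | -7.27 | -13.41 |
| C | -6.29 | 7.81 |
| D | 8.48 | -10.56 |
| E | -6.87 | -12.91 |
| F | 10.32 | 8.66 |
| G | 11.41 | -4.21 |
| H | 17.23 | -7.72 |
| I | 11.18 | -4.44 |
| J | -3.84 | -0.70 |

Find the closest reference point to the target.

Distances from (1.08, -1.69):
A: 9.27
B: 14.39
C: 12.02
D: 11.55
E: 13.75
F: 13.87
G: 10.63
H: 17.24
I: 10.47
J: 5.02
Minimum: J at 5.02.

J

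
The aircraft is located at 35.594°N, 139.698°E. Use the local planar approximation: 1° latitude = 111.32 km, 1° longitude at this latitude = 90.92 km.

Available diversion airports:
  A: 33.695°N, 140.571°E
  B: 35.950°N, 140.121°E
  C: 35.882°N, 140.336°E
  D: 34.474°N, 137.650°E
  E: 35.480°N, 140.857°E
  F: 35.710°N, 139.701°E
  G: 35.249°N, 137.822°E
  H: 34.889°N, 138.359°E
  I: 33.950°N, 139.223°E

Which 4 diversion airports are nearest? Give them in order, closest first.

F, B, C, E

Distances from 35.594°N, 139.698°E:
A: √((-1.899·111.32)² + (0.873·90.92)²) = √(44688.55632 + 6300.09853) = 225.807 km
B: √((0.356·111.32)² + (0.423·90.92)²) = √(1570.53056 + 1479.10699) = 55.224 km
C: √((0.288·111.32)² + (0.638·90.92)²) = √(1027.85386 + 3364.80741) = 66.277 km
D: √((-1.120·111.32)² + (-2.048·90.92)²) = √(15544.70343 + 34671.98920) = 224.091 km
E: √((-0.114·111.32)² + (1.159·90.92)²) = √(161.04828 + 11104.16039) = 106.138 km
F: √((0.116·111.32)² + (0.003·90.92)²) = √(166.74867 + 0.07440) = 12.916 km
G: √((-0.345·111.32)² + (-1.876·90.92)²) = √(1474.97475 + 29092.73307) = 174.836 km
H: √((-0.705·111.32)² + (-1.339·90.92)²) = √(6159.20458 + 14821.08535) = 144.846 km
I: √((-1.644·111.32)² + (-0.475·90.92)²) = √(33492.68938 + 1865.11697) = 188.037 km
Sorted: F (12.916 km) < B (55.224 km) < C (66.277 km) < E (106.138 km) < H (144.846 km) < G (174.836 km) < …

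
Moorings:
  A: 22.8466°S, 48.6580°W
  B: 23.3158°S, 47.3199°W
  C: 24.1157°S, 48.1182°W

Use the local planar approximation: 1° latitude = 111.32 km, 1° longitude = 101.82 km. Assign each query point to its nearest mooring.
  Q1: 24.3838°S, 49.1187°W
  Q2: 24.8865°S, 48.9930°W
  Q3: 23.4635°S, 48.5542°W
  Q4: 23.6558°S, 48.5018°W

Q1 at 24.3838°S, 49.1187°W:
  A: 177.4340 km
  B: 218.3577 km
  C: 106.1527 km
  → nearest: C (106.1527 km)
Q2 at 24.8865°S, 48.9930°W:
  A: 229.6292 km
  B: 244.1178 km
  C: 123.6787 km
  → nearest: C (123.6787 km)
Q3 at 23.4635°S, 48.5542°W:
  A: 69.4818 km
  B: 126.7474 km
  C: 85.0997 km
  → nearest: A (69.4818 km)
Q4 at 23.6558°S, 48.5018°W:
  A: 91.4734 km
  B: 126.1527 km
  C: 64.3939 km
  → nearest: C (64.3939 km)

Q1→C; Q2→C; Q3→A; Q4→C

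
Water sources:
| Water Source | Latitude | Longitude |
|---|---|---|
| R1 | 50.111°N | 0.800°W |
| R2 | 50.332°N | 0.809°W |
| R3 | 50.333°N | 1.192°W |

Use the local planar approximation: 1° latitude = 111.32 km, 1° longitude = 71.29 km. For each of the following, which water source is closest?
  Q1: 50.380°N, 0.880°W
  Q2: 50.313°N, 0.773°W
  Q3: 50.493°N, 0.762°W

Q1 at 50.380°N, 0.880°W:
  R1: 30.483 km
  R2: 7.360 km
  R3: 22.850 km
  → nearest: R2 (7.360 km)
Q2 at 50.313°N, 0.773°W:
  R1: 22.569 km
  R2: 3.326 km
  R3: 29.953 km
  → nearest: R2 (3.326 km)
Q3 at 50.493°N, 0.762°W:
  R1: 42.610 km
  R2: 18.233 km
  R3: 35.453 km
  → nearest: R2 (18.233 km)

Q1→R2; Q2→R2; Q3→R2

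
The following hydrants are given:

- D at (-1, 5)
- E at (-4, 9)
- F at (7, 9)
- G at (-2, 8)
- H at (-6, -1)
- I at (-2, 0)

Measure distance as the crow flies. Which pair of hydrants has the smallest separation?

Pairwise distances:
E–G: √((2)² + (-1)²) = √(4.000 + 1.000) = 2.2
D–G: √((-1)² + (3)²) = √(1.000 + 9.000) = 3.2
H–I: √((4)² + (1)²) = √(16.000 + 1.000) = 4.1
D–E: √((-3)² + (4)²) = √(9.000 + 16.000) = 5.0
D–I: √((-1)² + (-5)²) = √(1.000 + 25.000) = 5.1
D–H: √((-5)² + (-6)²) = √(25.000 + 36.000) = 7.8
G–I: √((0)² + (-8)²) = √(0.000 + 64.000) = 8.0
D–F: √((8)² + (4)²) = √(64.000 + 16.000) = 8.9
F–G: √((-9)² + (-1)²) = √(81.000 + 1.000) = 9.1
E–I: √((2)² + (-9)²) = √(4.000 + 81.000) = 9.2
G–H: √((-4)² + (-9)²) = √(16.000 + 81.000) = 9.8
E–H: √((-2)² + (-10)²) = √(4.000 + 100.000) = 10.2
E–F: √((11)² + (0)²) = √(121.000 + 0.000) = 11.0
F–I: √((-9)² + (-9)²) = √(81.000 + 81.000) = 12.7
F–H: √((-13)² + (-10)²) = √(169.000 + 100.000) = 16.4
Closest pair: E–G at 2.2.

E and G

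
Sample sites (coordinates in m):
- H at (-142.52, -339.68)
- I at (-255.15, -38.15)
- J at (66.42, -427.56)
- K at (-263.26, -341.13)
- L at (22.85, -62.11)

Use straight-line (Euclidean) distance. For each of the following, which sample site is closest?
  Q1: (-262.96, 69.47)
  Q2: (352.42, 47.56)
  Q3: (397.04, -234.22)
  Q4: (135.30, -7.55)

Q1→I; Q2→L; Q3→J; Q4→L

Q1 at (-262.96, 69.47):
  H: √((120.44)² + (-409.15)²) = √(14505.7936 + 167403.7225) = 426.51 m
  I: √((7.81)² + (-107.62)²) = √(60.9961 + 11582.0644) = 107.90 m
  J: √((329.38)² + (-497.03)²) = √(108491.1844 + 247038.8209) = 596.26 m
  K: √((-0.30)² + (-410.60)²) = √(0.0900 + 168592.3600) = 410.60 m
  L: √((285.81)² + (-131.58)²) = √(81687.3561 + 17313.2964) = 314.64 m
  → nearest: I (107.90 m)
Q2 at (352.42, 47.56):
  H: √((-494.94)² + (-387.24)²) = √(244965.6036 + 149954.8176) = 628.43 m
  I: √((-607.57)² + (-85.71)²) = √(369141.3049 + 7346.2041) = 613.59 m
  J: √((-286.00)² + (-475.12)²) = √(81796.0000 + 225739.0144) = 554.56 m
  K: √((-615.68)² + (-388.69)²) = √(379061.8624 + 151079.9161) = 728.11 m
  L: √((-329.57)² + (-109.67)²) = √(108616.3849 + 12027.5089) = 347.34 m
  → nearest: L (347.34 m)
Q3 at (397.04, -234.22):
  H: √((-539.56)² + (-105.46)²) = √(291124.9936 + 11121.8116) = 549.77 m
  I: √((-652.19)² + (196.07)²) = √(425351.7961 + 38443.4449) = 681.03 m
  J: √((-330.62)² + (-193.34)²) = √(109309.5844 + 37380.3556) = 383.00 m
  K: √((-660.30)² + (-106.91)²) = √(435996.0900 + 11429.7481) = 668.90 m
  L: √((-374.19)² + (172.11)²) = √(140018.1561 + 29621.8521) = 411.87 m
  → nearest: J (383.00 m)
Q4 at (135.30, -7.55):
  H: √((-277.82)² + (-332.13)²) = √(77183.9524 + 110310.3369) = 433.01 m
  I: √((-390.45)² + (-30.60)²) = √(152451.2025 + 936.3600) = 391.65 m
  J: √((-68.88)² + (-420.01)²) = √(4744.4544 + 176408.4001) = 425.62 m
  K: √((-398.56)² + (-333.58)²) = √(158850.0736 + 111275.6164) = 519.74 m
  L: √((-112.45)² + (-54.56)²) = √(12645.0025 + 2976.7936) = 124.99 m
  → nearest: L (124.99 m)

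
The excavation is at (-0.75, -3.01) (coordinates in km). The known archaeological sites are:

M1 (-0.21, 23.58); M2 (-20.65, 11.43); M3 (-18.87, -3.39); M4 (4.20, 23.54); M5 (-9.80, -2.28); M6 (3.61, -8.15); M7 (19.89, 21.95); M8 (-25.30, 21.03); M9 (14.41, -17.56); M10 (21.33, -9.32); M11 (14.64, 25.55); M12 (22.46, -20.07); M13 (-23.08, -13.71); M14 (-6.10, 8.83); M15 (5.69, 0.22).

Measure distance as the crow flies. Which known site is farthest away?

Distances from (-0.75, -3.01):
M1: 26.60 km
M2: 24.59 km
M3: 18.12 km
M4: 27.01 km
M5: 9.08 km
M6: 6.74 km
M7: 32.39 km
M8: 34.36 km
M9: 21.01 km
M10: 22.96 km
M11: 32.44 km
M12: 28.81 km
M13: 24.76 km
M14: 12.99 km
M15: 7.20 km
Maximum: M8 at 34.36 km.

M8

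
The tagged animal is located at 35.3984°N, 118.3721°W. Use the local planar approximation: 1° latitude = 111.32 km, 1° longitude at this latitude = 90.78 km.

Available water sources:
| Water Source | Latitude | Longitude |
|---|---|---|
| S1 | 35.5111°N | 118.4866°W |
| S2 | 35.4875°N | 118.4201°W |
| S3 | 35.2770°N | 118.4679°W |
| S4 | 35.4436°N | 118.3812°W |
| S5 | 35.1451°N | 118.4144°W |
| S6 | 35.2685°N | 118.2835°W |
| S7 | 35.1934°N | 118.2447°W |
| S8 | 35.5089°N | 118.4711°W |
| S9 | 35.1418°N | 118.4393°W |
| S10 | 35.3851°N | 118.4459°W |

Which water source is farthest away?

S9

Distances from 35.3984°N, 118.3721°W:
S1: √((0.1127·111.32)² + (-0.1145·90.78)²) = √(157.396194 + 108.041680) = 16.2923 km
S2: √((0.0891·111.32)² + (-0.0480·90.78)²) = √(98.378864 + 18.987283) = 10.8336 km
S3: √((-0.1214·111.32)² + (-0.0958·90.78)²) = √(182.634899 + 75.633008) = 16.0707 km
S4: √((0.0452·111.32)² + (-0.0091·90.78)²) = √(25.317643 + 0.682438) = 5.0990 km
S5: √((-0.2533·111.32)² + (-0.0423·90.78)²) = √(795.090885 + 14.745554) = 28.4576 km
S6: √((-0.1299·111.32)² + (0.0886·90.78)²) = √(209.105135 + 64.691586) = 16.5468 km
S7: √((-0.2050·111.32)² + (0.1274·90.78)²) = √(520.779784 + 133.757829) = 25.5839 km
S8: √((0.1105·111.32)² + (-0.0990·90.78)²) = √(151.311157 + 80.770123) = 15.2342 km
S9: √((-0.2566·111.32)² + (-0.0672·90.78)²) = √(815.942772 + 37.215075) = 29.2089 km
S10: √((-0.0133·111.32)² + (-0.0738·90.78)²) = √(2.192046 + 44.884158) = 6.8612 km
Maximum: S9 at 29.2089 km.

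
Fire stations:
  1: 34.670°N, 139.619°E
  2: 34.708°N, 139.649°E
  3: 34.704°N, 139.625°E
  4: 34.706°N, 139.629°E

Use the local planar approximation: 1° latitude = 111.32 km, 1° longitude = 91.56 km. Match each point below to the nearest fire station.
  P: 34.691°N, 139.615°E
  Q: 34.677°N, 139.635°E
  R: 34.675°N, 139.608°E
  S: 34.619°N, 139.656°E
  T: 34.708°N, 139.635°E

P→3; Q→1; R→1; S→1; T→4

P at 34.691°N, 139.615°E:
  1: √((-0.021·111.32)² + (0.004·91.56)²) = √(5.46493 + 0.13413) = 2.366 km
  2: √((0.017·111.32)² + (0.034·91.56)²) = √(3.58133 + 9.69102) = 3.643 km
  3: √((0.013·111.32)² + (0.010·91.56)²) = √(2.09427 + 0.83832) = 1.712 km
  4: √((0.015·111.32)² + (0.014·91.56)²) = √(2.78823 + 1.64311) = 2.105 km
  → nearest: 3 (1.712 km)
Q at 34.677°N, 139.635°E:
  1: √((-0.007·111.32)² + (-0.016·91.56)²) = √(0.60721 + 2.14611) = 1.659 km
  2: √((0.031·111.32)² + (0.014·91.56)²) = √(11.90885 + 1.64311) = 3.681 km
  3: √((0.027·111.32)² + (-0.010·91.56)²) = √(9.03387 + 0.83832) = 3.142 km
  4: √((0.029·111.32)² + (-0.006·91.56)²) = √(10.42179 + 0.30180) = 3.275 km
  → nearest: 1 (1.659 km)
R at 34.675°N, 139.608°E:
  1: √((-0.005·111.32)² + (0.011·91.56)²) = √(0.30980 + 1.01437) = 1.151 km
  2: √((0.033·111.32)² + (0.041·91.56)²) = √(13.49504 + 14.09222) = 5.252 km
  3: √((0.029·111.32)² + (0.017·91.56)²) = √(10.42179 + 2.42275) = 3.584 km
  4: √((0.031·111.32)² + (0.021·91.56)²) = √(11.90885 + 3.69701) = 3.950 km
  → nearest: 1 (1.151 km)
S at 34.619°N, 139.656°E:
  1: √((0.051·111.32)² + (-0.037·91.56)²) = √(32.23196 + 11.47665) = 6.611 km
  2: √((0.089·111.32)² + (-0.007·91.56)²) = √(98.15816 + 0.41078) = 9.928 km
  3: √((0.085·111.32)² + (-0.031·91.56)²) = √(89.53323 + 8.05629) = 9.879 km
  4: √((0.087·111.32)² + (-0.027·91.56)²) = √(93.79613 + 6.11138) = 9.995 km
  → nearest: 1 (6.611 km)
T at 34.708°N, 139.635°E:
  1: √((-0.038·111.32)² + (-0.016·91.56)²) = √(17.89425 + 2.14611) = 4.477 km
  2: √((0.000·111.32)² + (0.014·91.56)²) = √(0.00000 + 1.64311) = 1.282 km
  3: √((-0.004·111.32)² + (-0.010·91.56)²) = √(0.19827 + 0.83832) = 1.018 km
  4: √((-0.002·111.32)² + (-0.006·91.56)²) = √(0.04957 + 0.30180) = 0.593 km
  → nearest: 4 (0.593 km)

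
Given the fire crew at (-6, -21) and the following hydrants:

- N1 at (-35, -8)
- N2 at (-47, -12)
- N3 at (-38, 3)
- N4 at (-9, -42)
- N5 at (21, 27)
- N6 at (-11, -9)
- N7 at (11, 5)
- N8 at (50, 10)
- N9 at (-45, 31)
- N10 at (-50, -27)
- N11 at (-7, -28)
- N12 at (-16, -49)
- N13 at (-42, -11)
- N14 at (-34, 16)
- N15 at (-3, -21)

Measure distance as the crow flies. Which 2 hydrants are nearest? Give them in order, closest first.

N15, N11

Distances from (-6, -21):
N1: 31.8
N2: 42.0
N3: 40.0
N4: 21.2
N5: 55.1
N6: 13.0
N7: 31.1
N8: 64.0
N9: 65.0
N10: 44.4
N11: 7.1
N12: 29.7
N13: 37.4
N14: 46.4
N15: 3.0
Sorted: N15 (3.0) < N11 (7.1) < N6 (13.0) < N4 (21.2) < …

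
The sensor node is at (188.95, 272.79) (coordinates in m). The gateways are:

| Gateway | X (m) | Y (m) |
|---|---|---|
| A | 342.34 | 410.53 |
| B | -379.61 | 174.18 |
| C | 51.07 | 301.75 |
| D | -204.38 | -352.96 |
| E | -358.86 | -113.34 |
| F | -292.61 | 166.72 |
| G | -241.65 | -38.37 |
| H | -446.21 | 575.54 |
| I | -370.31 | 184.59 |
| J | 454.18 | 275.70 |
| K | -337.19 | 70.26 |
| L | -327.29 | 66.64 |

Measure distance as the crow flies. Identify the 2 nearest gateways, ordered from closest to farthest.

C, A

Distances from (188.95, 272.79):
A: 206.16 m
B: 577.05 m
C: 140.89 m
D: 739.10 m
E: 670.22 m
F: 493.10 m
G: 531.26 m
H: 703.62 m
I: 566.17 m
J: 265.25 m
K: 563.77 m
L: 555.88 m
Sorted: C (140.89 m) < A (206.16 m) < J (265.25 m) < F (493.10 m) < …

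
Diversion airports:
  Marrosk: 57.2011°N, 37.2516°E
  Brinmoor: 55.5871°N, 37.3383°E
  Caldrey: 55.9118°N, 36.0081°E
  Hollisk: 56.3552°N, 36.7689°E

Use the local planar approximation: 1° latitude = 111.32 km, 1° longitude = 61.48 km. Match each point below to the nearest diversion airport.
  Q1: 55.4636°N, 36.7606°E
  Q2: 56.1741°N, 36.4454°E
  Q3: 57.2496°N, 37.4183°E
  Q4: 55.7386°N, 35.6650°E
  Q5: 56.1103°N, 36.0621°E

Q1→Brinmoor; Q2→Hollisk; Q3→Marrosk; Q4→Caldrey; Q5→Caldrey

Q1 at 55.4636°N, 36.7606°E:
  Marrosk: 195.7599 km
  Brinmoor: 38.0850 km
  Caldrey: 68.0419 km
  Hollisk: 99.2542 km
  → nearest: Brinmoor (38.0850 km)
Q2 at 56.1741°N, 36.4454°E:
  Marrosk: 124.6076 km
  Brinmoor: 85.3432 km
  Caldrey: 39.6914 km
  Hollisk: 28.3195 km
  → nearest: Hollisk (28.3195 km)
Q3 at 57.2496°N, 37.4183°E:
  Marrosk: 11.5839 km
  Brinmoor: 185.1348 km
  Caldrey: 172.3225 km
  Hollisk: 107.2713 km
  → nearest: Marrosk (11.5839 km)
Q4 at 55.7386°N, 35.6650°E:
  Marrosk: 189.7907 km
  Brinmoor: 104.2477 km
  Caldrey: 28.5778 km
  Hollisk: 96.5271 km
  → nearest: Caldrey (28.5778 km)
Q5 at 56.1103°N, 36.0621°E:
  Marrosk: 141.7490 km
  Brinmoor: 97.7154 km
  Caldrey: 22.3450 km
  Hollisk: 51.2980 km
  → nearest: Caldrey (22.3450 km)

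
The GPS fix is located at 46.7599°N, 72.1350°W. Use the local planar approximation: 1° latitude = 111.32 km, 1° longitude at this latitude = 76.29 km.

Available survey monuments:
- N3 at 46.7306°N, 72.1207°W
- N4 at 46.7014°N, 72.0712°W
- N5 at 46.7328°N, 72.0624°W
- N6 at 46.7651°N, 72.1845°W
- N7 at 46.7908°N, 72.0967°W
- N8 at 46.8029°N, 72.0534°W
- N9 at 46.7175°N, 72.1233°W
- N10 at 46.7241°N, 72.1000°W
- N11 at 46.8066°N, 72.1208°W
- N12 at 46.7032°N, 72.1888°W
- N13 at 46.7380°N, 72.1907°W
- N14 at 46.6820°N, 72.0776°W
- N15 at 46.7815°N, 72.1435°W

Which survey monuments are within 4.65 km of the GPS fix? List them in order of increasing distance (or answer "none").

Distances from 46.7599°N, 72.1350°W:
N3: √((-0.0293·111.32)² + (0.0143·76.29)²) = √(10.638530 + 1.190165) = 3.4393 km
N4: √((-0.0585·111.32)² + (0.0638·76.29)²) = √(42.409009 + 23.690629) = 8.1302 km
N5: √((-0.0271·111.32)² + (0.0726·76.29)²) = √(9.100913 + 30.676688) = 6.3069 km
N6: √((0.0052·111.32)² + (-0.0495·76.29)²) = √(0.335084 + 14.260857) = 3.8205 km
N7: √((0.0309·111.32)² + (0.0383·76.29)²) = √(11.832141 + 8.537541) = 4.5133 km
N8: √((0.0430·111.32)² + (0.0816·76.29)²) = √(22.913071 + 38.753912) = 7.8528 km
N9: √((-0.0424·111.32)² + (0.0117·76.29)²) = √(22.278098 + 0.796722) = 4.8036 km
N10: √((-0.0358·111.32)² + (0.0350·76.29)²) = √(15.882265 + 7.129701) = 4.7971 km
N11: √((0.0467·111.32)² + (0.0142·76.29)²) = √(27.025899 + 1.173578) = 5.3103 km
N12: √((-0.0567·111.32)² + (-0.0538·76.29)²) = √(39.839375 + 16.846116) = 7.5290 km
N13: √((-0.0219·111.32)² + (-0.0557·76.29)²) = √(5.943395 + 18.057001) = 4.8990 km
N14: √((-0.0779·111.32)² + (0.0574·76.29)²) = √(75.200601 + 19.176044) = 9.7148 km
N15: √((0.0216·111.32)² + (-0.0085·76.29)²) = √(5.781678 + 0.420507) = 2.4904 km
Threshold 4.65 km: N15 (2.4904 km), N3 (3.4393 km), N6 (3.8205 km), N7 (4.5133 km) are within range.

N15, N3, N6, N7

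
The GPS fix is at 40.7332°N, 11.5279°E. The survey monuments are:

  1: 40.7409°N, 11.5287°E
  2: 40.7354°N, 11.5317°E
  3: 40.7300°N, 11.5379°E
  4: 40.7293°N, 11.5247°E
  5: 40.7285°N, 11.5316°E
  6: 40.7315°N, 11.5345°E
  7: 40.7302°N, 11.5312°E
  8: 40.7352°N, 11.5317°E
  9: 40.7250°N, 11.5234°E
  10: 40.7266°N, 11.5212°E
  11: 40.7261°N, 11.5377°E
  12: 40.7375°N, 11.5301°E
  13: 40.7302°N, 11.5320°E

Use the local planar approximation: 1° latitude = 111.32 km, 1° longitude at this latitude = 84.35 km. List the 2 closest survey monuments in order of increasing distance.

8, 2

Distances from 40.7332°N, 11.5279°E:
1: 0.8598 km
2: 0.4034 km
3: 0.9156 km
4: 0.5112 km
5: 0.6092 km
6: 0.5880 km
7: 0.4348 km
8: 0.3903 km
9: 0.9886 km
10: 0.9269 km
11: 1.1437 km
12: 0.5134 km
13: 0.4808 km
Sorted: 8 (0.3903 km) < 2 (0.4034 km) < 7 (0.4348 km) < 13 (0.4808 km) < …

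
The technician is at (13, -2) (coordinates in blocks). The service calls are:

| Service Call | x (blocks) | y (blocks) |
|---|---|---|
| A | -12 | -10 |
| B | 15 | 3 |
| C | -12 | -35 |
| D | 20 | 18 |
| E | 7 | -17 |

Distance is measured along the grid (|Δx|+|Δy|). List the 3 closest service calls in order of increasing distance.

Distances from (13, -2):
A: 33 blocks
B: 7 blocks
C: 58 blocks
D: 27 blocks
E: 21 blocks
Sorted: B (7 blocks) < E (21 blocks) < D (27 blocks) < A (33 blocks) < C (58 blocks)

B, E, D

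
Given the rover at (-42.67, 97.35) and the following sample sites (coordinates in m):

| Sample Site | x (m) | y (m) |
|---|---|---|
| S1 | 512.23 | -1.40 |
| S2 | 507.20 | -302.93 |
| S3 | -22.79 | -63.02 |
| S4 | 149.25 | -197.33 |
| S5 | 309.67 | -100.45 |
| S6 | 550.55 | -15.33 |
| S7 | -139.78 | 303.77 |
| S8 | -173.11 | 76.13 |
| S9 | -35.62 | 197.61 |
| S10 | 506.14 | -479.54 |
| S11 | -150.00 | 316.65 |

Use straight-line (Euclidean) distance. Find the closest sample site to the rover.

S9

Distances from (-42.67, 97.35):
S1: √((554.90)² + (-98.75)²) = √(307914.0100 + 9751.5625) = 563.62 m
S2: √((549.87)² + (-400.28)²) = √(302357.0169 + 160224.0784) = 680.13 m
S3: √((19.88)² + (-160.37)²) = √(395.2144 + 25718.5369) = 161.60 m
S4: √((191.92)² + (-294.68)²) = √(36833.2864 + 86836.3024) = 351.67 m
S5: √((352.34)² + (-197.80)²) = √(124143.4756 + 39124.8400) = 404.06 m
S6: √((593.22)² + (-112.68)²) = √(351909.9684 + 12696.7824) = 603.83 m
S7: √((-97.11)² + (206.42)²) = √(9430.3521 + 42609.2164) = 228.12 m
S8: √((-130.44)² + (-21.22)²) = √(17014.5936 + 450.2884) = 132.15 m
S9: √((7.05)² + (100.26)²) = √(49.7025 + 10052.0676) = 100.51 m
S10: √((548.81)² + (-576.89)²) = √(301192.4161 + 332802.0721) = 796.24 m
S11: √((-107.33)² + (219.30)²) = √(11519.7289 + 48092.4900) = 244.16 m
Minimum: S9 at 100.51 m.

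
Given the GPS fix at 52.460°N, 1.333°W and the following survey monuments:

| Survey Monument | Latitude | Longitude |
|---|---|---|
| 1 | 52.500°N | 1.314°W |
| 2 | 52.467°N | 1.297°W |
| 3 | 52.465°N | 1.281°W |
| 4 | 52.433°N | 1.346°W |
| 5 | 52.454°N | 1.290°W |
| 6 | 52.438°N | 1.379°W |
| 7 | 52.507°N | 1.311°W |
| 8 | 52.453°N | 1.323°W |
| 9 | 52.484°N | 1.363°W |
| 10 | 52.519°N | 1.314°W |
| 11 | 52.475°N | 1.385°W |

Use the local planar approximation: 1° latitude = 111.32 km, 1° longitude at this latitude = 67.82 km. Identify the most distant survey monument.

10

Distances from 52.460°N, 1.333°W:
1: √((0.040·111.32)² + (0.019·67.82)²) = √(19.82743 + 1.66044) = 4.636 km
2: √((0.007·111.32)² + (0.036·67.82)²) = √(0.60721 + 5.96102) = 2.563 km
3: √((0.005·111.32)² + (0.052·67.82)²) = √(0.30980 + 12.43719) = 3.570 km
4: √((-0.027·111.32)² + (-0.013·67.82)²) = √(9.03387 + 0.77732) = 3.132 km
5: √((-0.006·111.32)² + (0.043·67.82)²) = √(0.44612 + 8.50457) = 2.992 km
6: √((-0.022·111.32)² + (-0.046·67.82)²) = √(5.99780 + 9.73265) = 3.966 km
7: √((0.047·111.32)² + (0.022·67.82)²) = √(27.37424 + 2.22618) = 5.441 km
8: √((-0.007·111.32)² + (0.010·67.82)²) = √(0.60721 + 0.45996) = 1.033 km
9: √((0.024·111.32)² + (-0.030·67.82)²) = √(7.13787 + 4.13960) = 3.358 km
10: √((0.059·111.32)² + (0.019·67.82)²) = √(43.13705 + 1.66044) = 6.693 km
11: √((0.015·111.32)² + (-0.052·67.82)²) = √(2.78823 + 12.43719) = 3.902 km
Maximum: 10 at 6.693 km.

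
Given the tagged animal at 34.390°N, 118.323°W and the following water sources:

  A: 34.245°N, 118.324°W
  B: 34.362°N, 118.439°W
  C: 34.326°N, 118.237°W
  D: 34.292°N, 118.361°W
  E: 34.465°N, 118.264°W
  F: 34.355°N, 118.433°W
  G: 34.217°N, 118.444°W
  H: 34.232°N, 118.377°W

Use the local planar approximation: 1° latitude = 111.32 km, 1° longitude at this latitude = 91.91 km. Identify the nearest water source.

E

Distances from 34.390°N, 118.323°W:
A: 16.142 km
B: 11.108 km
C: 10.641 km
D: 11.455 km
E: 9.955 km
F: 10.835 km
G: 22.239 km
H: 18.275 km
Minimum: E at 9.955 km.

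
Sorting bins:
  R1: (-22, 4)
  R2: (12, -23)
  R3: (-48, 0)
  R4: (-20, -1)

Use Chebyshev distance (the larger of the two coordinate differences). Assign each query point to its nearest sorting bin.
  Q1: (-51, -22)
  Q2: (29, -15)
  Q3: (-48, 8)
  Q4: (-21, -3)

Q1→R3; Q2→R2; Q3→R3; Q4→R4

Q1 at (-51, -22):
  R1: max(|29|, |26|) = 29
  R2: max(|63|, |-1|) = 63
  R3: max(|3|, |22|) = 22
  R4: max(|31|, |21|) = 31
  → nearest: R3 (22)
Q2 at (29, -15):
  R1: max(|-51|, |19|) = 51
  R2: max(|-17|, |-8|) = 17
  R3: max(|-77|, |15|) = 77
  R4: max(|-49|, |14|) = 49
  → nearest: R2 (17)
Q3 at (-48, 8):
  R1: max(|26|, |-4|) = 26
  R2: max(|60|, |-31|) = 60
  R3: max(|0|, |-8|) = 8
  R4: max(|28|, |-9|) = 28
  → nearest: R3 (8)
Q4 at (-21, -3):
  R1: max(|-1|, |7|) = 7
  R2: max(|33|, |-20|) = 33
  R3: max(|-27|, |3|) = 27
  R4: max(|1|, |2|) = 2
  → nearest: R4 (2)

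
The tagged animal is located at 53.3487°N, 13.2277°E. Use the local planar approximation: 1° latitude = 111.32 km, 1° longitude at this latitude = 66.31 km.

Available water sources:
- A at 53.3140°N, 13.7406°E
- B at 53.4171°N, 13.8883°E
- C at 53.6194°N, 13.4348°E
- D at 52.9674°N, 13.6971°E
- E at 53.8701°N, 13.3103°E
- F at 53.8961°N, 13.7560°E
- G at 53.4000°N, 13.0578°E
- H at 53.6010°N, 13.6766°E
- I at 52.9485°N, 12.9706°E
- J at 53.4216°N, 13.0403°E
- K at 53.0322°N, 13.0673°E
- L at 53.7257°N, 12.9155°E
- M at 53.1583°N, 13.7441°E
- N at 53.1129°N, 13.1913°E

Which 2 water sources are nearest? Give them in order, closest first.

Distances from 53.3487°N, 13.2277°E:
A: √((-0.0347·111.32)² + (0.5129·66.31)²) = √(14.921255 + 1156.707240) = 34.2291 km
B: √((0.0684·111.32)² + (0.6606·66.31)²) = √(57.977382 + 1918.824233) = 44.4612 km
C: √((0.2707·111.32)² + (0.2071·66.31)²) = √(908.077483 + 188.589823) = 33.1160 km
D: √((-0.3813·111.32)² + (0.4694·66.31)²) = √(1801.689742 + 968.822522) = 52.6357 km
E: √((0.5214·111.32)² + (0.0826·66.31)²) = √(3368.902553 + 29.999786) = 58.3001 km
F: √((0.5474·111.32)² + (0.5283·66.31)²) = √(3713.265320 + 1227.211107) = 70.2885 km
G: √((0.0513·111.32)² + (-0.1699·66.31)²) = √(32.612277 + 126.924311) = 12.6308 km
H: √((0.2523·111.32)² + (0.4489·66.31)²) = √(788.825418 + 886.048035) = 40.9252 km
I: √((-0.4002·111.32)² + (-0.2571·66.31)²) = √(1984.726022 + 290.644567) = 47.7008 km
J: √((0.0729·111.32)² + (-0.1874·66.31)²) = √(65.856925 + 154.417753) = 14.8417 km
K: √((-0.3165·111.32)² + (-0.1604·66.31)²) = √(1241.348787 + 113.127134) = 36.8032 km
L: √((0.3770·111.32)² + (-0.3122·66.31)²) = √(1761.282807 + 428.572059) = 46.7959 km
M: √((-0.1904·111.32)² + (0.5164·66.31)²) = √(449.241929 + 1172.547710) = 40.2714 km
N: √((-0.2358·111.32)² + (-0.0364·66.31)²) = √(689.023441 + 5.825870) = 26.3600 km
Sorted: G (12.6308 km) < J (14.8417 km) < N (26.3600 km) < C (33.1160 km) < …

G, J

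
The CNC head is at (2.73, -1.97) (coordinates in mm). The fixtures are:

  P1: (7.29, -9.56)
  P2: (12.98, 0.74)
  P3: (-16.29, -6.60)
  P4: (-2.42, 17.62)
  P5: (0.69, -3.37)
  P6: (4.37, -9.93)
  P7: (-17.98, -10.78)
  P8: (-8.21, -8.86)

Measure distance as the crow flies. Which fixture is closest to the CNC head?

P5

Distances from (2.73, -1.97):
P1: √((4.56)² + (-7.59)²) = √(20.7936 + 57.6081) = 8.85 mm
P2: √((10.25)² + (2.71)²) = √(105.0625 + 7.3441) = 10.60 mm
P3: √((-19.02)² + (-4.63)²) = √(361.7604 + 21.4369) = 19.58 mm
P4: √((-5.15)² + (19.59)²) = √(26.5225 + 383.7681) = 20.26 mm
P5: √((-2.04)² + (-1.40)²) = √(4.1616 + 1.9600) = 2.47 mm
P6: √((1.64)² + (-7.96)²) = √(2.6896 + 63.3616) = 8.13 mm
P7: √((-20.71)² + (-8.81)²) = √(428.9041 + 77.6161) = 22.51 mm
P8: √((-10.94)² + (-6.89)²) = √(119.6836 + 47.4721) = 12.93 mm
Minimum: P5 at 2.47 mm.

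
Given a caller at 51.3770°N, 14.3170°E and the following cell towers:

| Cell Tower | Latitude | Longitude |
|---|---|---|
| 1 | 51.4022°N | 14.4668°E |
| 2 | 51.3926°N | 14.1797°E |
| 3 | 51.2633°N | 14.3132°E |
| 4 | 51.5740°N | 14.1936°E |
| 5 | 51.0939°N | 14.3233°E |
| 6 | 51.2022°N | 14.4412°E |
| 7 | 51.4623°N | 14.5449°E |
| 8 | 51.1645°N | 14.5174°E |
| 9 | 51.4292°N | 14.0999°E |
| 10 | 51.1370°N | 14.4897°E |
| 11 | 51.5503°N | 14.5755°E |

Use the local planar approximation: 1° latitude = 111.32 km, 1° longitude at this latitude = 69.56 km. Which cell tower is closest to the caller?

2

Distances from 51.3770°N, 14.3170°E:
1: √((0.0252·111.32)² + (0.1498·69.56)²) = √(7.869506 + 108.578234) = 10.7911 km
2: √((0.0156·111.32)² + (-0.1373·69.56)²) = √(3.015752 + 91.213731) = 9.7072 km
3: √((-0.1137·111.32)² + (-0.0038·69.56)²) = √(160.201775 + 0.069869) = 12.6598 km
4: √((0.1970·111.32)² + (-0.1234·69.56)²) = √(480.926654 + 73.679974) = 23.5501 km
5: √((-0.2831·111.32)² + (0.0063·69.56)²) = √(993.175812 + 0.192044) = 31.5177 km
6: √((-0.1748·111.32)² + (0.1242·69.56)²) = √(378.642407 + 74.638403) = 21.2904 km
7: √((0.0853·111.32)² + (0.2279·69.56)²) = √(90.166343 + 251.308858) = 18.4790 km
8: √((-0.2125·111.32)² + (0.2004·69.56)²) = √(559.582680 + 194.318693) = 27.4573 km
9: √((0.0522·111.32)² + (-0.2171·69.56)²) = √(33.766605 + 228.054577) = 16.1809 km
10: √((-0.2400·111.32)² + (0.1727·69.56)²) = √(713.787402 + 144.312457) = 29.2933 km
11: √((0.1733·111.32)² + (0.2585·69.56)²) = √(372.171850 + 323.325711) = 26.3723 km
Minimum: 2 at 9.7072 km.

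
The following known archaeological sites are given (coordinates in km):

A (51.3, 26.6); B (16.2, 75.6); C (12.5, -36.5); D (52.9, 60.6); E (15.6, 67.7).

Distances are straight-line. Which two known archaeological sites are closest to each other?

B and E

Pairwise distances:
A–B: 60.3 km
A–C: 74.1 km
A–D: 34.0 km
A–E: 54.4 km
B–C: 112.2 km
B–D: 39.6 km
B–E: 7.9 km
C–D: 105.2 km
C–E: 104.2 km
D–E: 38.0 km
Closest pair: B–E at 7.9 km.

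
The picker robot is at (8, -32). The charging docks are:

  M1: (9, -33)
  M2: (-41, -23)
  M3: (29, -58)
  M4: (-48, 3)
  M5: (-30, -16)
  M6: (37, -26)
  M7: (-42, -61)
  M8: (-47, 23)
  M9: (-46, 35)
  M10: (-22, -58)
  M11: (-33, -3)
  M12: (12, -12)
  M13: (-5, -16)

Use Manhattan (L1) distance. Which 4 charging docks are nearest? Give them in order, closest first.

M1, M12, M13, M6

Distances from (8, -32):
M1: |1| + |-1| = 1 + 1 = 2
M2: |-49| + |9| = 49 + 9 = 58
M3: |21| + |-26| = 21 + 26 = 47
M4: |-56| + |35| = 56 + 35 = 91
M5: |-38| + |16| = 38 + 16 = 54
M6: |29| + |6| = 29 + 6 = 35
M7: |-50| + |-29| = 50 + 29 = 79
M8: |-55| + |55| = 55 + 55 = 110
M9: |-54| + |67| = 54 + 67 = 121
M10: |-30| + |-26| = 30 + 26 = 56
M11: |-41| + |29| = 41 + 29 = 70
M12: |4| + |20| = 4 + 20 = 24
M13: |-13| + |16| = 13 + 16 = 29
Sorted: M1 (2) < M12 (24) < M13 (29) < M6 (35) < M3 (47) < M5 (54) < …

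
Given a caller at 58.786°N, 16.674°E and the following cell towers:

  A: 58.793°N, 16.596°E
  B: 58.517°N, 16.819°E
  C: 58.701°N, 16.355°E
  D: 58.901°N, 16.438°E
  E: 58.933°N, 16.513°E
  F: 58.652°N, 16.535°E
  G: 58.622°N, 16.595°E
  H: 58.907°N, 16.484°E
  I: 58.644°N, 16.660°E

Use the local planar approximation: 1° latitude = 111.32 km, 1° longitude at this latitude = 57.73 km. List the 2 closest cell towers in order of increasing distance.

Distances from 58.786°N, 16.674°E:
A: √((0.007·111.32)² + (-0.078·57.73)²) = √(0.60721 + 20.27647) = 4.570 km
B: √((-0.269·111.32)² + (0.145·57.73)²) = √(896.70782 + 70.07113) = 31.093 km
C: √((-0.085·111.32)² + (-0.319·57.73)²) = √(89.53323 + 339.14427) = 20.705 km
D: √((0.115·111.32)² + (-0.236·57.73)²) = √(163.88608 + 185.62101) = 18.695 km
E: √((0.147·111.32)² + (-0.161·57.73)²) = √(267.78181 + 86.38829) = 18.819 km
F: √((-0.134·111.32)² + (-0.139·57.73)²) = √(222.51331 + 64.39212) = 16.938 km
G: √((-0.164·111.32)² + (-0.079·57.73)²) = √(333.29906 + 20.79971) = 18.818 km
H: √((0.121·111.32)² + (-0.190·57.73)²) = √(181.43336 + 120.31238) = 17.371 km
I: √((-0.142·111.32)² + (-0.014·57.73)²) = √(249.87516 + 0.65322) = 15.828 km
Sorted: A (4.570 km) < I (15.828 km) < F (16.938 km) < H (17.371 km) < …

A, I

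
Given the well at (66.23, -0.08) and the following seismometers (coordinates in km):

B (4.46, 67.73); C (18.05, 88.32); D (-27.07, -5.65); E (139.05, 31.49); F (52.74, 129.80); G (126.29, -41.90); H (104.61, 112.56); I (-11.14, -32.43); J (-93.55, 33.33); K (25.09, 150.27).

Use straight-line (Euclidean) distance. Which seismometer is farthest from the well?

J

Distances from (66.23, -0.08):
B: 91.73 km
C: 100.68 km
D: 93.47 km
E: 79.37 km
F: 130.58 km
G: 73.19 km
H: 119.00 km
I: 83.86 km
J: 163.24 km
K: 155.88 km
Maximum: J at 163.24 km.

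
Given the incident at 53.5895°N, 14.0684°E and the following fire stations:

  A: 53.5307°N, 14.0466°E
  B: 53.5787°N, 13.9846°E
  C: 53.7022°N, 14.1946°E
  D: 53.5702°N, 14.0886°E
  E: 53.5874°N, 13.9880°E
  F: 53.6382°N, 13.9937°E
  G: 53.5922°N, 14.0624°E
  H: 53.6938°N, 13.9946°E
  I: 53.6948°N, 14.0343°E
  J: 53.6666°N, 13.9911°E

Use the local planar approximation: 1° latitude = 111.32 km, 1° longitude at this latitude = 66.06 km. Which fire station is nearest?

Distances from 53.5895°N, 14.0684°E:
A: √((-0.0588·111.32)² + (-0.0218·66.06)²) = √(42.845089 + 2.073911) = 6.7022 km
B: √((-0.0108·111.32)² + (-0.0838·66.06)²) = √(1.445419 + 30.645392) = 5.6649 km
C: √((0.1127·111.32)² + (0.1262·66.06)²) = √(157.396194 + 69.501767) = 15.0631 km
D: √((-0.0193·111.32)² + (0.0202·66.06)²) = √(4.615949 + 1.780655) = 2.5292 km
E: √((-0.0021·111.32)² + (-0.0804·66.06)²) = √(0.054649 + 28.209100) = 5.3164 km
F: √((0.0487·111.32)² + (-0.0747·66.06)²) = √(29.390320 + 24.351086) = 7.3309 km
G: √((0.0027·111.32)² + (-0.0060·66.06)²) = √(0.090339 + 0.157101) = 0.4974 km
H: √((0.1043·111.32)² + (-0.0738·66.06)²) = √(134.807797 + 23.767848) = 12.5927 km
I: √((0.1053·111.32)² + (-0.0341·66.06)²) = √(137.405190 + 5.074414) = 11.9365 km
J: √((0.0771·111.32)² + (-0.0773·66.06)²) = √(73.663975 + 26.075709) = 9.9870 km
Minimum: G at 0.4974 km.

G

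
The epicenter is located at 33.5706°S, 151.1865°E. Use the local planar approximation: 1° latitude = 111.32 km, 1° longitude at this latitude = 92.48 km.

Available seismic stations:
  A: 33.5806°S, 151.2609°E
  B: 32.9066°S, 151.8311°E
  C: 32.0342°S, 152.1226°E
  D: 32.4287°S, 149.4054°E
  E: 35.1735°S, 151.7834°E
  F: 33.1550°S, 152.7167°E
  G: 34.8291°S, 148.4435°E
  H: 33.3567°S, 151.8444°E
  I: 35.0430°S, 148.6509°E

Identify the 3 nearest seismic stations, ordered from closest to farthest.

A, H, B

Distances from 33.5706°S, 151.1865°E:
A: √((-0.0100·111.32)² + (0.0744·92.48)²) = √(1.239214 + 47.341445) = 6.9700 km
B: √((0.6640·111.32)² + (0.6446·92.48)²) = √(5463.646016 + 3553.663033) = 94.9595 km
C: √((1.5364·111.32)² + (0.9361·92.48)²) = √(29251.961443 + 7494.456318) = 191.6936 km
D: √((1.1419·111.32)² + (-1.7811·92.48)²) = √(16158.555760 + 27131.402823) = 208.0624 km
E: √((-1.6029·111.32)² + (0.5969·92.48)²) = √(31838.987843 + 3047.184847) = 186.7784 km
F: √((0.4156·111.32)² + (1.5302·92.48)²) = √(2140.412473 + 20025.899734) = 148.8836 km
G: √((-1.2585·111.32)² + (-2.7430·92.48)²) = √(19626.950858 + 64349.808285) = 289.7874 km
H: √((0.2139·111.32)² + (0.6579·92.48)²) = √(566.980294 + 3701.821001) = 65.3361 km
I: √((-1.4724·111.32)² + (-2.5356·92.48)²) = √(26865.690848 + 54986.633131) = 286.0985 km
Sorted: A (6.9700 km) < H (65.3361 km) < B (94.9595 km) < F (148.8836 km) < E (186.7784 km) < …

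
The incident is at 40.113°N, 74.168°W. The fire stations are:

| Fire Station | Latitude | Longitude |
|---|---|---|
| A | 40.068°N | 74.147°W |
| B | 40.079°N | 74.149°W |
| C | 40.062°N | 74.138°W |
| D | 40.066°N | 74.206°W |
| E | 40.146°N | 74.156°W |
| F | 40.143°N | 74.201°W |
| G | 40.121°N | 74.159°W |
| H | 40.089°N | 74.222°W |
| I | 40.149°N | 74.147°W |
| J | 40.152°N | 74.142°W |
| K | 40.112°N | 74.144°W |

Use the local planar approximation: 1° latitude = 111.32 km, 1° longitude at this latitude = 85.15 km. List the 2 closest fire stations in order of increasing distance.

G, K

Distances from 40.113°N, 74.168°W:
A: √((-0.045·111.32)² + (0.021·85.15)²) = √(25.09409 + 3.19748) = 5.319 km
B: √((-0.034·111.32)² + (0.019·85.15)²) = √(14.32532 + 2.61744) = 4.116 km
C: √((-0.051·111.32)² + (0.030·85.15)²) = √(32.23196 + 6.52547) = 6.226 km
D: √((-0.047·111.32)² + (-0.038·85.15)²) = √(27.37424 + 10.46975) = 6.152 km
E: √((0.033·111.32)² + (0.012·85.15)²) = √(13.49504 + 1.04408) = 3.813 km
F: √((0.030·111.32)² + (-0.033·85.15)²) = √(11.15293 + 7.89582) = 4.364 km
G: √((0.008·111.32)² + (0.009·85.15)²) = √(0.79310 + 0.58729) = 1.175 km
H: √((-0.024·111.32)² + (-0.054·85.15)²) = √(7.13787 + 21.14252) = 5.318 km
I: √((0.036·111.32)² + (0.021·85.15)²) = √(16.06022 + 3.19748) = 4.388 km
J: √((0.039·111.32)² + (0.026·85.15)²) = √(18.84845 + 4.90135) = 4.873 km
K: √((-0.001·111.32)² + (0.024·85.15)²) = √(0.01239 + 4.17630) = 2.047 km
Sorted: G (1.175 km) < K (2.047 km) < E (3.813 km) < B (4.116 km) < …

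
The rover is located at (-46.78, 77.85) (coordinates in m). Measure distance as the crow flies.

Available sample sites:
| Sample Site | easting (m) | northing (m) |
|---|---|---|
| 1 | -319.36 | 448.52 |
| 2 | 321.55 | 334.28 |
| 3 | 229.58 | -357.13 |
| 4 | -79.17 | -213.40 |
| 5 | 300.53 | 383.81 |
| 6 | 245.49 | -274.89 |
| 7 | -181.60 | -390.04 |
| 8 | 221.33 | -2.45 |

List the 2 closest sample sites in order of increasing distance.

Distances from (-46.78, 77.85):
1: √((-272.58)² + (370.67)²) = √(74299.8564 + 137396.2489) = 460.10 m
2: √((368.33)² + (256.43)²) = √(135666.9889 + 65756.3449) = 448.80 m
3: √((276.36)² + (-434.98)²) = √(76374.8496 + 189207.6004) = 515.35 m
4: √((-32.39)² + (-291.25)²) = √(1049.1121 + 84826.5625) = 293.05 m
5: √((347.31)² + (305.96)²) = √(120624.2361 + 93611.5216) = 462.86 m
6: √((292.27)² + (-352.74)²) = √(85421.7529 + 124425.5076) = 458.09 m
7: √((-134.82)² + (-467.89)²) = √(18176.4324 + 218921.0521) = 486.93 m
8: √((268.11)² + (-80.30)²) = √(71882.9721 + 6448.0900) = 279.88 m
Sorted: 8 (279.88 m) < 4 (293.05 m) < 2 (448.80 m) < 6 (458.09 m) < …

8, 4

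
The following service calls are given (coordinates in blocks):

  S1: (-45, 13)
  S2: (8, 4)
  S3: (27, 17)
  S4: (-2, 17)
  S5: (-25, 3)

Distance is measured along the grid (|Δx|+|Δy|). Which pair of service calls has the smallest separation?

Pairwise distances:
S1–S2: |53| + |-9| = 53 + 9 = 62 blocks
S1–S3: |72| + |4| = 72 + 4 = 76 blocks
S1–S4: |43| + |4| = 43 + 4 = 47 blocks
S1–S5: |20| + |-10| = 20 + 10 = 30 blocks
S2–S3: |19| + |13| = 19 + 13 = 32 blocks
S2–S4: |-10| + |13| = 10 + 13 = 23 blocks
S2–S5: |-33| + |-1| = 33 + 1 = 34 blocks
S3–S4: |-29| + |0| = 29 + 0 = 29 blocks
S3–S5: |-52| + |-14| = 52 + 14 = 66 blocks
S4–S5: |-23| + |-14| = 23 + 14 = 37 blocks
Closest pair: S2–S4 at 23 blocks.

S2 and S4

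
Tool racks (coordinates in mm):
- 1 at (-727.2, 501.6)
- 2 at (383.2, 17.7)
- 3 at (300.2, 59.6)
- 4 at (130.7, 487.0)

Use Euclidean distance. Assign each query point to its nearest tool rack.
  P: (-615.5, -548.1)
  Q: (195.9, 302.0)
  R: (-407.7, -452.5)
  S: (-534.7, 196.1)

P at (-615.5, -548.1):
  1: 1055.6 mm
  2: 1147.8 mm
  3: 1099.0 mm
  4: 1276.0 mm
  → nearest: 1 (1055.6 mm)
Q at (195.9, 302.0):
  1: 944.4 mm
  2: 340.5 mm
  3: 263.9 mm
  4: 196.2 mm
  → nearest: 4 (196.2 mm)
R at (-407.7, -452.5):
  1: 1006.2 mm
  2: 920.1 mm
  3: 873.7 mm
  4: 1082.8 mm
  → nearest: 3 (873.7 mm)
S at (-534.7, 196.1):
  1: 361.1 mm
  2: 935.1 mm
  3: 846.0 mm
  4: 726.2 mm
  → nearest: 1 (361.1 mm)

P→1; Q→4; R→3; S→1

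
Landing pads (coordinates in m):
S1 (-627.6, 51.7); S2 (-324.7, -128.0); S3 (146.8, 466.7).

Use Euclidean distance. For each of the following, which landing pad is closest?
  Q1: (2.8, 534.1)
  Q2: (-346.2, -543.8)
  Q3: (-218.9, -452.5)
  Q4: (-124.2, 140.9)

Q1 at (2.8, 534.1):
  S1: 793.8 m
  S2: 738.7 m
  S3: 159.0 m
  → nearest: S3 (159.0 m)
Q2 at (-346.2, -543.8):
  S1: 658.6 m
  S2: 416.4 m
  S3: 1124.3 m
  → nearest: S2 (416.4 m)
Q3 at (-218.9, -452.5):
  S1: 649.0 m
  S2: 341.3 m
  S3: 989.3 m
  → nearest: S2 (341.3 m)
Q4 at (-124.2, 140.9):
  S1: 511.2 m
  S2: 335.4 m
  S3: 423.8 m
  → nearest: S2 (335.4 m)

Q1→S3; Q2→S2; Q3→S2; Q4→S2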